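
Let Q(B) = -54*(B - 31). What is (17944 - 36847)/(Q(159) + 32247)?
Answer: -6301/8445 ≈ -0.74612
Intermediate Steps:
Q(B) = 1674 - 54*B (Q(B) = -54*(-31 + B) = 1674 - 54*B)
(17944 - 36847)/(Q(159) + 32247) = (17944 - 36847)/((1674 - 54*159) + 32247) = -18903/((1674 - 8586) + 32247) = -18903/(-6912 + 32247) = -18903/25335 = -18903*1/25335 = -6301/8445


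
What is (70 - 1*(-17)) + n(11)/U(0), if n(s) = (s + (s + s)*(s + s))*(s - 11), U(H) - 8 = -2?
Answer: 87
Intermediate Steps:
U(H) = 6 (U(H) = 8 - 2 = 6)
n(s) = (-11 + s)*(s + 4*s²) (n(s) = (s + (2*s)*(2*s))*(-11 + s) = (s + 4*s²)*(-11 + s) = (-11 + s)*(s + 4*s²))
(70 - 1*(-17)) + n(11)/U(0) = (70 - 1*(-17)) + (11*(-11 - 43*11 + 4*11²))/6 = (70 + 17) + (11*(-11 - 473 + 4*121))*(⅙) = 87 + (11*(-11 - 473 + 484))*(⅙) = 87 + (11*0)*(⅙) = 87 + 0*(⅙) = 87 + 0 = 87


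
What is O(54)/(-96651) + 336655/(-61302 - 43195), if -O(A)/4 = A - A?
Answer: -336655/104497 ≈ -3.2217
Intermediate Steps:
O(A) = 0 (O(A) = -4*(A - A) = -4*0 = 0)
O(54)/(-96651) + 336655/(-61302 - 43195) = 0/(-96651) + 336655/(-61302 - 43195) = 0*(-1/96651) + 336655/(-104497) = 0 + 336655*(-1/104497) = 0 - 336655/104497 = -336655/104497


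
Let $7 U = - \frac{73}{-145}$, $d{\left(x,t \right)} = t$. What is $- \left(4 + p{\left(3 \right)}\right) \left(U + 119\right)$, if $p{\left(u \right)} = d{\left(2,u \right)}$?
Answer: $- \frac{120858}{145} \approx -833.5$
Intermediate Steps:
$p{\left(u \right)} = u$
$U = \frac{73}{1015}$ ($U = \frac{\left(-73\right) \frac{1}{-145}}{7} = \frac{\left(-73\right) \left(- \frac{1}{145}\right)}{7} = \frac{1}{7} \cdot \frac{73}{145} = \frac{73}{1015} \approx 0.071921$)
$- \left(4 + p{\left(3 \right)}\right) \left(U + 119\right) = - \left(4 + 3\right) \left(\frac{73}{1015} + 119\right) = - \frac{7 \cdot 120858}{1015} = \left(-1\right) \frac{120858}{145} = - \frac{120858}{145}$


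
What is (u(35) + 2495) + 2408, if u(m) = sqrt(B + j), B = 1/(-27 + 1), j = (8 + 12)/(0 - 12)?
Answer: 4903 + I*sqrt(10374)/78 ≈ 4903.0 + 1.3058*I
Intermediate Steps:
j = -5/3 (j = 20/(-12) = 20*(-1/12) = -5/3 ≈ -1.6667)
B = -1/26 (B = 1/(-26) = -1/26 ≈ -0.038462)
u(m) = I*sqrt(10374)/78 (u(m) = sqrt(-1/26 - 5/3) = sqrt(-133/78) = I*sqrt(10374)/78)
(u(35) + 2495) + 2408 = (I*sqrt(10374)/78 + 2495) + 2408 = (2495 + I*sqrt(10374)/78) + 2408 = 4903 + I*sqrt(10374)/78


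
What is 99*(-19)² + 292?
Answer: 36031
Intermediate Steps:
99*(-19)² + 292 = 99*361 + 292 = 35739 + 292 = 36031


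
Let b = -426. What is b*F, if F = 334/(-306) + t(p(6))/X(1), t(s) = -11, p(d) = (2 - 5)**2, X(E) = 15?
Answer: 198232/255 ≈ 777.38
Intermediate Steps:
p(d) = 9 (p(d) = (-3)**2 = 9)
F = -1396/765 (F = 334/(-306) - 11/15 = 334*(-1/306) - 11*1/15 = -167/153 - 11/15 = -1396/765 ≈ -1.8248)
b*F = -426*(-1396/765) = 198232/255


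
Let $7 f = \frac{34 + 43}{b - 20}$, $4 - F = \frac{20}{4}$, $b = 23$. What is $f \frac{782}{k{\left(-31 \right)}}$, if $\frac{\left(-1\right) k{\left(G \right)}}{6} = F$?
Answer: $\frac{4301}{9} \approx 477.89$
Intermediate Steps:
$F = -1$ ($F = 4 - \frac{20}{4} = 4 - 20 \cdot \frac{1}{4} = 4 - 5 = -1$)
$k{\left(G \right)} = 6$ ($k{\left(G \right)} = \left(-6\right) \left(-1\right) = 6$)
$f = \frac{11}{3}$ ($f = \frac{\left(34 + 43\right) \frac{1}{23 - 20}}{7} = \frac{77 \cdot \frac{1}{3}}{7} = \frac{1}{7} \cdot \frac{77}{3} = \frac{11}{3} \approx 3.6667$)
$f \frac{782}{k{\left(-31 \right)}} = \frac{11 \cdot \frac{782}{6}}{3} = \frac{11 \cdot 782 \cdot \frac{1}{6}}{3} = \frac{11}{3} \cdot \frac{391}{3} = \frac{4301}{9}$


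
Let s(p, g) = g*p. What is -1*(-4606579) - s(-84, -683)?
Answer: 4549207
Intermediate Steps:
-1*(-4606579) - s(-84, -683) = -1*(-4606579) - (-683)*(-84) = 4606579 - 1*57372 = 4606579 - 57372 = 4549207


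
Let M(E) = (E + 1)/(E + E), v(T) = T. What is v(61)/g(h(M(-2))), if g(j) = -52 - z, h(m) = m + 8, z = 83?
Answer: -61/135 ≈ -0.45185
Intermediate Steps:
M(E) = (1 + E)/(2*E) (M(E) = (1 + E)/((2*E)) = (1 + E)*(1/(2*E)) = (1 + E)/(2*E))
h(m) = 8 + m
g(j) = -135 (g(j) = -52 - 1*83 = -52 - 83 = -135)
v(61)/g(h(M(-2))) = 61/(-135) = 61*(-1/135) = -61/135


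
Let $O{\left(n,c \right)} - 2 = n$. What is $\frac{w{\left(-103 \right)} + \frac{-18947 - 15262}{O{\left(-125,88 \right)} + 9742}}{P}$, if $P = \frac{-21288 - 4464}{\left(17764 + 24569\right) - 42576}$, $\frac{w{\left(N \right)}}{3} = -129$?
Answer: $- \frac{152148861}{41284748} \approx -3.6854$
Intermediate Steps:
$w{\left(N \right)} = -387$ ($w{\left(N \right)} = 3 \left(-129\right) = -387$)
$O{\left(n,c \right)} = 2 + n$
$P = \frac{8584}{81}$ ($P = - \frac{25752}{42333 - 42576} = - \frac{25752}{-243} = \left(-25752\right) \left(- \frac{1}{243}\right) = \frac{8584}{81} \approx 105.98$)
$\frac{w{\left(-103 \right)} + \frac{-18947 - 15262}{O{\left(-125,88 \right)} + 9742}}{P} = \frac{-387 + \frac{-18947 - 15262}{\left(2 - 125\right) + 9742}}{\frac{8584}{81}} = \left(-387 + \frac{-18947 - 15262}{-123 + 9742}\right) \frac{81}{8584} = \left(-387 - \frac{34209}{9619}\right) \frac{81}{8584} = \left(- \frac{3756762}{9619}\right) \frac{81}{8584} = - \frac{152148861}{41284748}$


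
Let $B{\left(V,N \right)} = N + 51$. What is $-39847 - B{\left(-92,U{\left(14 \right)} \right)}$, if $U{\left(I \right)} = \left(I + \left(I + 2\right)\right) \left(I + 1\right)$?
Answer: $-40348$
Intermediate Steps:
$U{\left(I \right)} = \left(1 + I\right) \left(2 + 2 I\right)$ ($U{\left(I \right)} = \left(I + \left(2 + I\right)\right) \left(1 + I\right) = \left(2 + 2 I\right) \left(1 + I\right) = \left(1 + I\right) \left(2 + 2 I\right)$)
$B{\left(V,N \right)} = 51 + N$
$-39847 - B{\left(-92,U{\left(14 \right)} \right)} = -39847 - \left(51 + \left(2 + 2 \cdot 14^{2} + 4 \cdot 14\right)\right) = -39847 - \left(51 + \left(2 + 2 \cdot 196 + 56\right)\right) = -39847 - \left(51 + \left(2 + 392 + 56\right)\right) = -39847 - \left(51 + 450\right) = -39847 - 501 = -40348$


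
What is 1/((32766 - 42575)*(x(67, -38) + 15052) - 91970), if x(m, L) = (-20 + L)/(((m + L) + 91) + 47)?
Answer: -167/24671516424 ≈ -6.7689e-9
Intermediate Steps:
x(m, L) = (-20 + L)/(138 + L + m) (x(m, L) = (-20 + L)/(((L + m) + 91) + 47) = (-20 + L)/((91 + L + m) + 47) = (-20 + L)/(138 + L + m))
1/((32766 - 42575)*(x(67, -38) + 15052) - 91970) = 1/((32766 - 42575)*((-20 - 38)/(138 - 38 + 67) + 15052) - 91970) = 1/(-9809*(-58/167 + 15052) - 91970) = 1/(-9809*2513626/167 - 91970) = 1/(-24656157434/167 - 91970) = 1/(-24671516424/167) = -167/24671516424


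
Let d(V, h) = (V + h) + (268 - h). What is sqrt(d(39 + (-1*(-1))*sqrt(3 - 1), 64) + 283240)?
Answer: sqrt(283547 + sqrt(2)) ≈ 532.49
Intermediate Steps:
d(V, h) = 268 + V
sqrt(d(39 + (-1*(-1))*sqrt(3 - 1), 64) + 283240) = sqrt((268 + (39 + (-1*(-1))*sqrt(3 - 1))) + 283240) = sqrt((268 + (39 + 1*sqrt(2))) + 283240) = sqrt((268 + (39 + sqrt(2))) + 283240) = sqrt((307 + sqrt(2)) + 283240) = sqrt(283547 + sqrt(2))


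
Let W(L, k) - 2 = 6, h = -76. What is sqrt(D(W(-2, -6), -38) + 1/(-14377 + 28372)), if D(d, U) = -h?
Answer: sqrt(1653930655)/4665 ≈ 8.7178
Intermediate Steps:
W(L, k) = 8 (W(L, k) = 2 + 6 = 8)
D(d, U) = 76 (D(d, U) = -1*(-76) = 76)
sqrt(D(W(-2, -6), -38) + 1/(-14377 + 28372)) = sqrt(76 + 1/(-14377 + 28372)) = sqrt(76 + 1/13995) = sqrt(1063621/13995) = sqrt(1653930655)/4665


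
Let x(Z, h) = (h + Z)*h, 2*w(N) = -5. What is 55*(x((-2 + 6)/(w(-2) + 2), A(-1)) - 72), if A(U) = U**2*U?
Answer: -3465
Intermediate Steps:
w(N) = -5/2 (w(N) = (1/2)*(-5) = -5/2)
A(U) = U**3
x(Z, h) = h*(Z + h) (x(Z, h) = (Z + h)*h = h*(Z + h))
55*(x((-2 + 6)/(w(-2) + 2), A(-1)) - 72) = 55*((-1)**3*((-2 + 6)/(-5/2 + 2) + (-1)**3) - 72) = 55*(-(4/(-1/2) - 1) - 72) = 55*(-(4*(-2) - 1) - 72) = 55*(-(-8 - 1) - 72) = 55*(-1*(-9) - 72) = 55*(9 - 72) = 55*(-63) = -3465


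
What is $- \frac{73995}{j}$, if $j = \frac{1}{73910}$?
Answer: $-5468970450$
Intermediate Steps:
$j = \frac{1}{73910} \approx 1.353 \cdot 10^{-5}$
$- \frac{73995}{j} = - 73995 \frac{1}{\frac{1}{73910}} = \left(-73995\right) 73910 = -5468970450$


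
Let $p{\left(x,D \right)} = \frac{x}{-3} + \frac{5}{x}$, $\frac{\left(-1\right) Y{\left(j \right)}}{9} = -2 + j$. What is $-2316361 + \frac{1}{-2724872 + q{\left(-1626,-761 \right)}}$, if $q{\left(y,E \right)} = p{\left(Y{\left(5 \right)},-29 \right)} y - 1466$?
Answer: $- \frac{57135448447727}{24666038} \approx -2.3164 \cdot 10^{6}$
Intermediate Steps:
$Y{\left(j \right)} = 18 - 9 j$ ($Y{\left(j \right)} = - 9 \left(-2 + j\right) = 18 - 9 j$)
$p{\left(x,D \right)} = \frac{5}{x} - \frac{x}{3}$ ($p{\left(x,D \right)} = x \left(- \frac{1}{3}\right) + \frac{5}{x} = - \frac{x}{3} + \frac{5}{x} = \frac{5}{x} - \frac{x}{3}$)
$q{\left(y,E \right)} = -1466 + \frac{238 y}{27}$ ($q{\left(y,E \right)} = \left(\frac{5}{18 - 45} - \frac{18 - 45}{3}\right) y - 1466 = \left(\frac{5}{-27} - -9\right) y - 1466 = \left(5 \left(- \frac{1}{27}\right) + 9\right) y - 1466 = \left(- \frac{5}{27} + 9\right) y - 1466 = \frac{238 y}{27} - 1466 = -1466 + \frac{238 y}{27}$)
$-2316361 + \frac{1}{-2724872 + q{\left(-1626,-761 \right)}} = -2316361 + \frac{1}{-2724872 + \left(-1466 + \frac{238}{27} \left(-1626\right)\right)} = -2316361 + \frac{1}{-2724872 - \frac{142190}{9}} = -2316361 + \frac{1}{- \frac{24666038}{9}} = -2316361 - \frac{9}{24666038} = - \frac{57135448447727}{24666038}$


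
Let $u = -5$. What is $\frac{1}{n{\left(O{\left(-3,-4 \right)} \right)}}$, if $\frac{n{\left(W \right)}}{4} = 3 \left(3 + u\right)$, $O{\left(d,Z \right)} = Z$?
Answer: $- \frac{1}{24} \approx -0.041667$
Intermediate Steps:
$n{\left(W \right)} = -24$ ($n{\left(W \right)} = 4 \cdot 3 \left(3 - 5\right) = 4 \cdot 3 \left(-2\right) = 4 \left(-6\right) = -24$)
$\frac{1}{n{\left(O{\left(-3,-4 \right)} \right)}} = \frac{1}{-24} = - \frac{1}{24}$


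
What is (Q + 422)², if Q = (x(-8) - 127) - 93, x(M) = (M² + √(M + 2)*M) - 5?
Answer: 67737 - 4176*I*√6 ≈ 67737.0 - 10229.0*I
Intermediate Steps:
x(M) = -5 + M² + M*√(2 + M) (x(M) = (M² + √(2 + M)*M) - 5 = (M² + M*√(2 + M)) - 5 = -5 + M² + M*√(2 + M))
Q = -161 - 8*I*√6 (Q = ((-5 + (-8)² - 8*√(2 - 8)) - 127) - 93 = ((-5 + 64 - 8*I*√6) - 127) - 93 = ((59 - 8*I*√6) - 127) - 93 = (-68 - 8*I*√6) - 93 = -161 - 8*I*√6 ≈ -161.0 - 19.596*I)
(Q + 422)² = ((-161 - 8*I*√6) + 422)² = (261 - 8*I*√6)²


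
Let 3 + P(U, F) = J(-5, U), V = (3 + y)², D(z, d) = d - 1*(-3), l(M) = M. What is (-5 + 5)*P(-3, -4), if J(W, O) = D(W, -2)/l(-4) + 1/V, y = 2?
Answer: 0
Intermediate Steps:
D(z, d) = 3 + d (D(z, d) = d + 3 = 3 + d)
V = 25 (V = (3 + 2)² = 5² = 25)
J(W, O) = -21/100 (J(W, O) = (3 - 2)/(-4) + 1/25 = 1*(-¼) + 1*(1/25) = -¼ + 1/25 = -21/100)
P(U, F) = -321/100 (P(U, F) = -3 - 21/100 = -321/100)
(-5 + 5)*P(-3, -4) = (-5 + 5)*(-321/100) = 0*(-321/100) = 0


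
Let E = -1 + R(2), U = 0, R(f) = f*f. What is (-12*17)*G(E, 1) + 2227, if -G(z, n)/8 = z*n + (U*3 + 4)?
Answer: 13651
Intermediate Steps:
R(f) = f²
E = 3 (E = -1 + 2² = -1 + 4 = 3)
G(z, n) = -32 - 8*n*z (G(z, n) = -8*(z*n + (0*3 + 4)) = -8*(n*z + (0 + 4)) = -8*(n*z + 4) = -8*(4 + n*z) = -32 - 8*n*z)
(-12*17)*G(E, 1) + 2227 = (-12*17)*(-32 - 8*1*3) + 2227 = -204*(-32 - 24) + 2227 = -204*(-56) + 2227 = 11424 + 2227 = 13651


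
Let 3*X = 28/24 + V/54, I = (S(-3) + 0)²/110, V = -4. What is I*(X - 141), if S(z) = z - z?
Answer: 0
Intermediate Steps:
S(z) = 0
I = 0 (I = (0 + 0)²/110 = 0²*(1/110) = 0*(1/110) = 0)
X = 59/162 (X = (28/24 - 4/54)/3 = (28*(1/24) - 4*1/54)/3 = (7/6 - 2/27)/3 = (⅓)*(59/54) = 59/162 ≈ 0.36420)
I*(X - 141) = 0*(59/162 - 141) = 0*(-22783/162) = 0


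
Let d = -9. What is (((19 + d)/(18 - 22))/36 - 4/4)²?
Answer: 5929/5184 ≈ 1.1437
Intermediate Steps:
(((19 + d)/(18 - 22))/36 - 4/4)² = (((19 - 9)/(18 - 22))/36 - 4/4)² = ((10/(-4))*(1/36) - 4*¼)² = ((10*(-¼))*(1/36) - 1)² = (-5/2*1/36 - 1)² = (-5/72 - 1)² = (-77/72)² = 5929/5184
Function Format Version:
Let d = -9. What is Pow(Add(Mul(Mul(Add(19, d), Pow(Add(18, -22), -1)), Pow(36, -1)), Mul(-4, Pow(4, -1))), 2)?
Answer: Rational(5929, 5184) ≈ 1.1437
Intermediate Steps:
Pow(Add(Mul(Mul(Add(19, d), Pow(Add(18, -22), -1)), Pow(36, -1)), Mul(-4, Pow(4, -1))), 2) = Pow(Add(Mul(Mul(Add(19, -9), Pow(Add(18, -22), -1)), Pow(36, -1)), Mul(-4, Pow(4, -1))), 2) = Pow(Add(Mul(Mul(10, Pow(-4, -1)), Rational(1, 36)), Mul(-4, Rational(1, 4))), 2) = Pow(Add(Mul(Mul(10, Rational(-1, 4)), Rational(1, 36)), -1), 2) = Pow(Add(Mul(Rational(-5, 2), Rational(1, 36)), -1), 2) = Pow(Add(Rational(-5, 72), -1), 2) = Pow(Rational(-77, 72), 2) = Rational(5929, 5184)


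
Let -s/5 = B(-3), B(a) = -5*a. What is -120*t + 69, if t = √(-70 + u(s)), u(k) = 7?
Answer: 69 - 360*I*√7 ≈ 69.0 - 952.47*I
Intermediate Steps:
s = -75 (s = -(-25)*(-3) = -5*15 = -75)
t = 3*I*√7 (t = √(-70 + 7) = √(-63) = 3*I*√7 ≈ 7.9373*I)
-120*t + 69 = -360*I*√7 + 69 = 69 - 360*I*√7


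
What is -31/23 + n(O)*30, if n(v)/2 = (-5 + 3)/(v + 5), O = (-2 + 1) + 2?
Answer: -491/23 ≈ -21.348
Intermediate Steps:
O = 1 (O = -1 + 2 = 1)
n(v) = -4/(5 + v) (n(v) = 2*((-5 + 3)/(v + 5)) = 2*(-2/(5 + v)) = -4/(5 + v))
-31/23 + n(O)*30 = -31/23 - 4/(5 + 1)*30 = -31*1/23 - 4/6*30 = -31/23 - 4*1/6*30 = -31/23 - 2/3*30 = -31/23 - 20 = -491/23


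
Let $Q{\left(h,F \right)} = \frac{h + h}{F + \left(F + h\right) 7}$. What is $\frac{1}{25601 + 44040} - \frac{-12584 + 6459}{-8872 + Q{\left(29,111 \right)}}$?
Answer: $- \frac{465357598081}{674075713454} \approx -0.69036$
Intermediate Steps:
$Q{\left(h,F \right)} = \frac{2 h}{7 h + 8 F}$ ($Q{\left(h,F \right)} = \frac{2 h}{F + \left(7 F + 7 h\right)} = \frac{2 h}{7 h + 8 F}$)
$\frac{1}{25601 + 44040} - \frac{-12584 + 6459}{-8872 + Q{\left(29,111 \right)}} = \frac{1}{25601 + 44040} - \frac{-12584 + 6459}{-8872 + 2 \cdot 29 \frac{1}{7 \cdot 29 + 8 \cdot 111}} = \frac{1}{69641} - - \frac{6125}{-8872 + 2 \cdot 29 \frac{1}{203 + 888}} = \frac{1}{69641} - - \frac{6125}{-8872 + 2 \cdot 29 \cdot \frac{1}{1091}} = \frac{1}{69641} - - \frac{6125}{-8872 + \frac{58}{1091}} = \frac{1}{69641} - - \frac{6125}{- \frac{9679294}{1091}} = \frac{1}{69641} - \left(-6125\right) \left(- \frac{1091}{9679294}\right) = \frac{1}{69641} - \frac{6682375}{9679294} = - \frac{465357598081}{674075713454}$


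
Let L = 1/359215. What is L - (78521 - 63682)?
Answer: -5330391384/359215 ≈ -14839.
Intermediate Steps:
L = 1/359215 ≈ 2.7838e-6
L - (78521 - 63682) = 1/359215 - (78521 - 63682) = 1/359215 - 1*14839 = 1/359215 - 14839 = -5330391384/359215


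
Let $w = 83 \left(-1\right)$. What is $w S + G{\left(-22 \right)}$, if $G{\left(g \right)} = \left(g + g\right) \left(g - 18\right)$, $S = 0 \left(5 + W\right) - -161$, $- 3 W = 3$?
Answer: $-11603$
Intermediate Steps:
$W = -1$ ($W = \left(- \frac{1}{3}\right) 3 = -1$)
$w = -83$
$S = 161$ ($S = 0 \left(5 - 1\right) - -161 = 0 \cdot 4 + 161 = 0 + 161 = 161$)
$G{\left(g \right)} = 2 g \left(-18 + g\right)$
$w S + G{\left(-22 \right)} = \left(-83\right) 161 + 2 \left(-22\right) \left(-18 - 22\right) = -13363 + 2 \left(-22\right) \left(-40\right) = -13363 + 1760 = -11603$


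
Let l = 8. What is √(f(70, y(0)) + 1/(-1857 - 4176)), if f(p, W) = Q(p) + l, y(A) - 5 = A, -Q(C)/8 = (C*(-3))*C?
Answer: √4280588837079/6033 ≈ 342.94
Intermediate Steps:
Q(C) = 24*C² (Q(C) = -8*C*(-3)*C = -8*(-3*C)*C = -(-24)*C² = 24*C²)
y(A) = 5 + A
f(p, W) = 8 + 24*p² (f(p, W) = 24*p² + 8 = 8 + 24*p²)
√(f(70, y(0)) + 1/(-1857 - 4176)) = √((8 + 24*70²) + 1/(-1857 - 4176)) = √((8 + 24*4900) + 1/(-6033)) = √((8 + 117600) - 1/6033) = √(117608 - 1/6033) = √(709529063/6033) = √4280588837079/6033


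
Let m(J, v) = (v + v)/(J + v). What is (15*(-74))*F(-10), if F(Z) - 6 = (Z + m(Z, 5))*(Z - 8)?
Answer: -246420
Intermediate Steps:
m(J, v) = 2*v/(J + v) (m(J, v) = (2*v)/(J + v) = 2*v/(J + v))
F(Z) = 6 + (-8 + Z)*(Z + 10/(5 + Z)) (F(Z) = 6 + (Z + 2*5/(Z + 5))*(Z - 8) = 6 + (Z + 2*5/(5 + Z))*(-8 + Z) = 6 + (Z + 10/(5 + Z))*(-8 + Z) = 6 + (-8 + Z)*(Z + 10/(5 + Z)))
(15*(-74))*F(-10) = (15*(-74))*((-50 + (-10)**3 - 24*(-10) - 3*(-10)**2)/(5 - 10)) = -1110*(-50 - 1000 + 240 - 3*100)/(-5) = -(-222)*(-50 - 1000 + 240 - 300) = -(-222)*(-1110) = -1110*222 = -246420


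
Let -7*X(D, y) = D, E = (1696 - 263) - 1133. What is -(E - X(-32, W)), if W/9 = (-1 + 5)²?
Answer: -2068/7 ≈ -295.43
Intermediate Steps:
W = 144 (W = 9*(-1 + 5)² = 9*4² = 9*16 = 144)
E = 300 (E = 1433 - 1133 = 300)
X(D, y) = -D/7
-(E - X(-32, W)) = -(300 - (-1)*(-32)/7) = -(300 - 1*32/7) = -(300 - 32/7) = -1*2068/7 = -2068/7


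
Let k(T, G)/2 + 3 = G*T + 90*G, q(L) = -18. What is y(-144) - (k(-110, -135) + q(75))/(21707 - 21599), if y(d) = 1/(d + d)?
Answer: -1593/32 ≈ -49.781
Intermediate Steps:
y(d) = 1/(2*d)
k(T, G) = -6 + 180*G + 2*G*T (k(T, G) = -6 + 2*(G*T + 90*G) = -6 + 2*(90*G + G*T) = -6 + (180*G + 2*G*T) = -6 + 180*G + 2*G*T)
y(-144) - (k(-110, -135) + q(75))/(21707 - 21599) = (½)/(-144) - ((-6 + 180*(-135) + 2*(-135)*(-110)) - 18)/(21707 - 21599) = (½)*(-1/144) - ((-6 - 24300 + 29700) - 18)/108 = -1/288 - (5394 - 18)/108 = -1/288 - 5376/108 = -1/288 - 1*448/9 = -1/288 - 448/9 = -1593/32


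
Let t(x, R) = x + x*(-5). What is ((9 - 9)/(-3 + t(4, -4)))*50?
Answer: 0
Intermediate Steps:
t(x, R) = -4*x (t(x, R) = x - 5*x = -4*x)
((9 - 9)/(-3 + t(4, -4)))*50 = ((9 - 9)/(-3 - 4*4))*50 = (0/(-3 - 16))*50 = (0/(-19))*50 = (0*(-1/19))*50 = 0*50 = 0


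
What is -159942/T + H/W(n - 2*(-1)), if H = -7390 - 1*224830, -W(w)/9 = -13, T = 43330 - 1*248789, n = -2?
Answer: -2073607642/1045161 ≈ -1984.0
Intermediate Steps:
T = -205459 (T = 43330 - 248789 = -205459)
W(w) = 117 (W(w) = -9*(-13) = 117)
H = -232220 (H = -7390 - 224830 = -232220)
-159942/T + H/W(n - 2*(-1)) = -159942/(-205459) - 232220/117 = -159942*(-1/205459) - 232220*1/117 = 6954/8933 - 232220/117 = -2073607642/1045161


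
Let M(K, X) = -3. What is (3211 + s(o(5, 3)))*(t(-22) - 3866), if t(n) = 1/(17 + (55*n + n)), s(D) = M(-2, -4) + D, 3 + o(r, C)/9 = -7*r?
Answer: -13462149406/1215 ≈ -1.1080e+7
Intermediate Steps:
o(r, C) = -27 - 63*r (o(r, C) = -27 + 9*(-7*r) = -27 - 63*r)
s(D) = -3 + D
t(n) = 1/(17 + 56*n)
(3211 + s(o(5, 3)))*(t(-22) - 3866) = (3211 + (-3 + (-27 - 63*5)))*(1/(17 + 56*(-22)) - 3866) = (3211 + (-3 + (-27 - 315)))*(1/(17 - 1232) - 3866) = (3211 + (-3 - 342))*(1/(-1215) - 3866) = (3211 - 345)*(-1/1215 - 3866) = 2866*(-4697191/1215) = -13462149406/1215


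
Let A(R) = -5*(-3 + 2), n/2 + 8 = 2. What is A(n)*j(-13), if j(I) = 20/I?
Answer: -100/13 ≈ -7.6923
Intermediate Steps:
n = -12 (n = -16 + 2*2 = -16 + 4 = -12)
A(R) = 5 (A(R) = -5*(-1) = 5)
A(n)*j(-13) = 5*(20/(-13)) = 5*(20*(-1/13)) = 5*(-20/13) = -100/13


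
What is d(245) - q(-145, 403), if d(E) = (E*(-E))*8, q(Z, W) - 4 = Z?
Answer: -480059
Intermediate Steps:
q(Z, W) = 4 + Z
d(E) = -8*E² (d(E) = -E²*8 = -8*E²)
d(245) - q(-145, 403) = -8*245² - (4 - 145) = -8*60025 - 1*(-141) = -480200 + 141 = -480059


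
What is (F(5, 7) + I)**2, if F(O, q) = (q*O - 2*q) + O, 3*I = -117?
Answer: 169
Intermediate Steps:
I = -39 (I = (1/3)*(-117) = -39)
F(O, q) = O - 2*q + O*q (F(O, q) = (O*q - 2*q) + O = (-2*q + O*q) + O = O - 2*q + O*q)
(F(5, 7) + I)**2 = ((5 - 2*7 + 5*7) - 39)**2 = ((5 - 14 + 35) - 39)**2 = (26 - 39)**2 = (-13)**2 = 169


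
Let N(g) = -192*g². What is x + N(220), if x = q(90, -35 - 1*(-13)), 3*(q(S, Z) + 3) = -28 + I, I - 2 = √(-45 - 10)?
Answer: -27878435/3 + I*√55/3 ≈ -9.2928e+6 + 2.4721*I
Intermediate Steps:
I = 2 + I*√55 (I = 2 + √(-45 - 10) = 2 + √(-55) = 2 + I*√55 ≈ 2.0 + 7.4162*I)
q(S, Z) = -35/3 + I*√55/3 (q(S, Z) = -3 + (-28 + (2 + I*√55))/3 = -3 + (-26 + I*√55)/3 = -3 + (-26/3 + I*√55/3) = -35/3 + I*√55/3)
x = -35/3 + I*√55/3 ≈ -11.667 + 2.4721*I
x + N(220) = (-35/3 + I*√55/3) - 192*220² = (-35/3 + I*√55/3) - 192*48400 = (-35/3 + I*√55/3) - 9292800 = -27878435/3 + I*√55/3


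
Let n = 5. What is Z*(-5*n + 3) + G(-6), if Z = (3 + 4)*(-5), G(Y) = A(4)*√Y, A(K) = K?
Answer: 770 + 4*I*√6 ≈ 770.0 + 9.798*I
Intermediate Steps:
G(Y) = 4*√Y
Z = -35 (Z = 7*(-5) = -35)
Z*(-5*n + 3) + G(-6) = -35*(-5*5 + 3) + 4*√(-6) = -35*(-25 + 3) + 4*(I*√6) = -35*(-22) + 4*I*√6 = 770 + 4*I*√6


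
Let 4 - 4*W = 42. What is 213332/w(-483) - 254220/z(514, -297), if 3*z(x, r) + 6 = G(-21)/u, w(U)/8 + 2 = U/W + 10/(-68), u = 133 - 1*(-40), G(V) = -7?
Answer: 43878357857/346027 ≈ 1.2681e+5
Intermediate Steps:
W = -19/2 (W = 1 - ¼*42 = 1 - 21/2 = -19/2 ≈ -9.5000)
u = 173 (u = 133 + 40 = 173)
w(U) = -292/17 - 16*U/19 (w(U) = -16 + 8*(U/(-19/2) + 10/(-68)) = -16 + 8*(U*(-2/19) + 10*(-1/68)) = -16 + 8*(-2*U/19 - 5/34) = -16 + 8*(-5/34 - 2*U/19) = -16 + (-20/17 - 16*U/19) = -292/17 - 16*U/19)
z(x, r) = -1045/519 (z(x, r) = -2 + (-7/173)/3 = -2 + (-7*1/173)/3 = -2 + (⅓)*(-7/173) = -2 - 7/519 = -1045/519)
213332/w(-483) - 254220/z(514, -297) = 213332/(-292/17 - 16/19*(-483)) - 254220/(-1045/519) = 213332/(-292/17 + 7728/19) - 254220*(-519/1045) = 213332/(125828/323) + 1388844/11 = 213332*(323/125828) + 1388844/11 = 17226559/31457 + 1388844/11 = 43878357857/346027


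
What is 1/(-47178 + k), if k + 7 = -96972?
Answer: -1/144157 ≈ -6.9369e-6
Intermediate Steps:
k = -96979 (k = -7 - 96972 = -96979)
1/(-47178 + k) = 1/(-47178 - 96979) = 1/(-144157) = -1/144157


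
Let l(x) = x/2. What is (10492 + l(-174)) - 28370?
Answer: -17965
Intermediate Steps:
l(x) = x/2 (l(x) = x*(½) = x/2)
(10492 + l(-174)) - 28370 = (10492 + (½)*(-174)) - 28370 = (10492 - 87) - 28370 = 10405 - 28370 = -17965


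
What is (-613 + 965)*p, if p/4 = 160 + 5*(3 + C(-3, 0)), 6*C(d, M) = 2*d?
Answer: 239360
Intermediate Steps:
C(d, M) = d/3 (C(d, M) = (2*d)/6 = d/3)
p = 680 (p = 4*(160 + 5*(3 + (⅓)*(-3))) = 4*(160 + 5*(3 - 1)) = 4*(160 + 5*2) = 4*(160 + 10) = 4*170 = 680)
(-613 + 965)*p = (-613 + 965)*680 = 352*680 = 239360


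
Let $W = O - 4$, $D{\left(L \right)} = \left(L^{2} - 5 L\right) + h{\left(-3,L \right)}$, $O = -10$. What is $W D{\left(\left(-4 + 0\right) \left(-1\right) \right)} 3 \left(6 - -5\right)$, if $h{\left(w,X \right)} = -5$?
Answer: $4158$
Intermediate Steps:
$D{\left(L \right)} = -5 + L^{2} - 5 L$ ($D{\left(L \right)} = \left(L^{2} - 5 L\right) - 5 = -5 + L^{2} - 5 L$)
$W = -14$ ($W = -10 - 4 = -14$)
$W D{\left(\left(-4 + 0\right) \left(-1\right) \right)} 3 \left(6 - -5\right) = - 14 \left(-5 + \left(\left(-4 + 0\right) \left(-1\right)\right)^{2} - 5 \left(-4 + 0\right) \left(-1\right)\right) 3 \left(6 - -5\right) = - 14 \left(-5 + \left(\left(-4\right) \left(-1\right)\right)^{2} - 5 \left(\left(-4\right) \left(-1\right)\right)\right) 3 \left(6 + 5\right) = - 14 \left(-5 + 4^{2} - 20\right) 3 \cdot 11 = - 14 \left(-5 + 16 - 20\right) 33 = \left(-14\right) \left(-9\right) 33 = 126 \cdot 33 = 4158$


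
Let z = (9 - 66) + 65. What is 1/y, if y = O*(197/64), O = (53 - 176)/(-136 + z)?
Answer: 8192/24231 ≈ 0.33808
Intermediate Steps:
z = 8 (z = -57 + 65 = 8)
O = 123/128 (O = (53 - 176)/(-136 + 8) = -123/(-128) = -123*(-1/128) = 123/128 ≈ 0.96094)
y = 24231/8192 (y = 123*(197/64)/128 = 123*(197*(1/64))/128 = (123/128)*(197/64) = 24231/8192 ≈ 2.9579)
1/y = 1/(24231/8192) = 8192/24231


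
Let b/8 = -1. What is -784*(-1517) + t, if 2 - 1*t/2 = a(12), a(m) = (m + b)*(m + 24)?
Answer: 1189044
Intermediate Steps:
b = -8 (b = 8*(-1) = -8)
a(m) = (-8 + m)*(24 + m) (a(m) = (m - 8)*(m + 24) = (-8 + m)*(24 + m))
t = -284 (t = 4 - 2*(-192 + 12² + 16*12) = 4 - 2*(-192 + 144 + 192) = 4 - 2*144 = 4 - 288 = -284)
-784*(-1517) + t = -784*(-1517) - 284 = 1189328 - 284 = 1189044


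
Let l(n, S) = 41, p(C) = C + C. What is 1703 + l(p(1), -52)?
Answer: 1744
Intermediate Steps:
p(C) = 2*C
1703 + l(p(1), -52) = 1703 + 41 = 1744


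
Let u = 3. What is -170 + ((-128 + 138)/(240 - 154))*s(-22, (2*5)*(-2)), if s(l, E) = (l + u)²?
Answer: -5505/43 ≈ -128.02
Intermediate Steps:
s(l, E) = (3 + l)² (s(l, E) = (l + 3)² = (3 + l)²)
-170 + ((-128 + 138)/(240 - 154))*s(-22, (2*5)*(-2)) = -170 + ((-128 + 138)/(240 - 154))*(3 - 22)² = -170 + (10/86)*(-19)² = -170 + (10*(1/86))*361 = -170 + (5/43)*361 = -170 + 1805/43 = -5505/43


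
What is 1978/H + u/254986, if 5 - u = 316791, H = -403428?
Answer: -32076176179/25717123002 ≈ -1.2473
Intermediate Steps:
u = -316786 (u = 5 - 1*316791 = 5 - 316791 = -316786)
1978/H + u/254986 = 1978/(-403428) - 316786/254986 = 1978*(-1/403428) - 316786*1/254986 = -989/201714 - 158393/127493 = -32076176179/25717123002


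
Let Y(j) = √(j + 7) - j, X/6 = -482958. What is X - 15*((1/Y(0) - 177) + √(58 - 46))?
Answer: -2895093 - 30*√3 - 15*√7/7 ≈ -2.8952e+6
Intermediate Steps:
X = -2897748 (X = 6*(-482958) = -2897748)
Y(j) = √(7 + j) - j
X - 15*((1/Y(0) - 177) + √(58 - 46)) = -2897748 - 15*((1/(√(7 + 0) - 1*0) - 177) + √(58 - 46)) = -2897748 - 15*((1/(√7 + 0) - 177) + √12) = -2897748 - 15*((1/(√7) - 177) + 2*√3) = -2897748 - 15*((√7/7 - 177) + 2*√3) = -2897748 - 15*((-177 + √7/7) + 2*√3) = -2897748 - 15*(-177 + 2*√3 + √7/7) = -2897748 - (-2655 + 30*√3 + 15*√7/7) = -2897748 + (2655 - 30*√3 - 15*√7/7) = -2895093 - 30*√3 - 15*√7/7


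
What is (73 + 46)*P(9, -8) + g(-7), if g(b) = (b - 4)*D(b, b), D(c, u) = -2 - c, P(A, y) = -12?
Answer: -1483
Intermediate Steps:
g(b) = (-4 + b)*(-2 - b) (g(b) = (b - 4)*(-2 - b) = (-4 + b)*(-2 - b))
(73 + 46)*P(9, -8) + g(-7) = (73 + 46)*(-12) - (-4 - 7)*(2 - 7) = 119*(-12) - 1*(-11)*(-5) = -1428 - 55 = -1483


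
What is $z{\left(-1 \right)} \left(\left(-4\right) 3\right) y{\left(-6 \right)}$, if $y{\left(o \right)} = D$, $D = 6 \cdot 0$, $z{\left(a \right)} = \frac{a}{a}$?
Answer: $0$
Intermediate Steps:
$z{\left(a \right)} = 1$
$D = 0$
$y{\left(o \right)} = 0$
$z{\left(-1 \right)} \left(\left(-4\right) 3\right) y{\left(-6 \right)} = 1 \left(\left(-4\right) 3\right) 0 = 1 \left(-12\right) 0 = \left(-12\right) 0 = 0$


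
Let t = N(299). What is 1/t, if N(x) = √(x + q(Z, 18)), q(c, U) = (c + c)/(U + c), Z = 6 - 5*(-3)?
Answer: √50713/3901 ≈ 0.057728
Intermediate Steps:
Z = 21 (Z = 6 + 15 = 21)
q(c, U) = 2*c/(U + c) (q(c, U) = (2*c)/(U + c) = 2*c/(U + c))
N(x) = √(14/13 + x) (N(x) = √(x + 2*21/(18 + 21)) = √(x + 2*21/39) = √(x + 2*21*(1/39)) = √(x + 14/13) = √(14/13 + x))
t = √50713/13 (t = √(182 + 169*299)/13 = √(182 + 50531)/13 = √50713/13 ≈ 17.323)
1/t = 1/(√50713/13) = √50713/3901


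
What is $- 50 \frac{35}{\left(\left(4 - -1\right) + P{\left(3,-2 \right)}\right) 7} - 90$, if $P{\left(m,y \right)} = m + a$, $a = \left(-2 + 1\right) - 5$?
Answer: $-215$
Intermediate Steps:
$a = -6$ ($a = -1 - 5 = -6$)
$P{\left(m,y \right)} = -6 + m$ ($P{\left(m,y \right)} = m - 6 = -6 + m$)
$- 50 \frac{35}{\left(\left(4 - -1\right) + P{\left(3,-2 \right)}\right) 7} - 90 = - 50 \frac{35}{\left(\left(4 - -1\right) + \left(-6 + 3\right)\right) 7} - 90 = - 50 \frac{35}{\left(\left(4 + 1\right) - 3\right) 7} - 90 = - 50 \frac{35}{\left(5 - 3\right) 7} - 90 = - 50 \frac{35}{2 \cdot 7} - 90 = - 50 \cdot \frac{35}{14} - 90 = - 50 \cdot 35 \cdot \frac{1}{14} - 90 = \left(-50\right) \frac{5}{2} - 90 = -125 - 90 = -215$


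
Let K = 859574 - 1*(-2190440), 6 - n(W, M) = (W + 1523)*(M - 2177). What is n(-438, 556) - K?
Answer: -1291223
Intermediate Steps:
n(W, M) = 6 - (-2177 + M)*(1523 + W) (n(W, M) = 6 - (W + 1523)*(M - 2177) = 6 - (1523 + W)*(-2177 + M) = 6 - (-2177 + M)*(1523 + W))
K = 3050014 (K = 859574 + 2190440 = 3050014)
n(-438, 556) - K = (3315577 - 1523*556 + 2177*(-438) - 1*556*(-438)) - 1*3050014 = (3315577 - 846788 - 953526 + 243528) - 3050014 = 1758791 - 3050014 = -1291223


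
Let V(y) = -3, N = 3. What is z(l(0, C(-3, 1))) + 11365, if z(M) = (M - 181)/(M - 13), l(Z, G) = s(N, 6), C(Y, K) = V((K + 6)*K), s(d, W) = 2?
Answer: 125194/11 ≈ 11381.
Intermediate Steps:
C(Y, K) = -3
l(Z, G) = 2
z(M) = (-181 + M)/(-13 + M)
z(l(0, C(-3, 1))) + 11365 = (-181 + 2)/(-13 + 2) + 11365 = -179/(-11) + 11365 = -1/11*(-179) + 11365 = 179/11 + 11365 = 125194/11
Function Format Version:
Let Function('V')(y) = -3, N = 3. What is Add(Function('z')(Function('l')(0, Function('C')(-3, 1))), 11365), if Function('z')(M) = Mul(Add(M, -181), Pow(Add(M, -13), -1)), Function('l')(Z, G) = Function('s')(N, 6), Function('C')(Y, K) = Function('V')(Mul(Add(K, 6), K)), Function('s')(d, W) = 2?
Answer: Rational(125194, 11) ≈ 11381.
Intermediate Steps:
Function('C')(Y, K) = -3
Function('l')(Z, G) = 2
Function('z')(M) = Mul(Pow(Add(-13, M), -1), Add(-181, M)) (Function('z')(M) = Mul(Add(-181, M), Pow(Add(-13, M), -1)) = Mul(Pow(Add(-13, M), -1), Add(-181, M)))
Add(Function('z')(Function('l')(0, Function('C')(-3, 1))), 11365) = Add(Mul(Pow(Add(-13, 2), -1), Add(-181, 2)), 11365) = Add(Mul(Pow(-11, -1), -179), 11365) = Add(Mul(Rational(-1, 11), -179), 11365) = Add(Rational(179, 11), 11365) = Rational(125194, 11)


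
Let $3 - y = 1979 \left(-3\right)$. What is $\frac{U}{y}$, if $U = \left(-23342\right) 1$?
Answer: $- \frac{1061}{270} \approx -3.9296$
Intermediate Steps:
$U = -23342$
$y = 5940$ ($y = 3 - 1979 \left(-3\right) = 3 - -5937 = 3 + 5937 = 5940$)
$\frac{U}{y} = - \frac{23342}{5940} = \left(-23342\right) \frac{1}{5940} = - \frac{1061}{270}$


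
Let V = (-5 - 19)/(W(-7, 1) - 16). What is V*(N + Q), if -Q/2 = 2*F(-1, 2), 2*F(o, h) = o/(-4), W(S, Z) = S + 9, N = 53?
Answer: 90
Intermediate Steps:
W(S, Z) = 9 + S
F(o, h) = -o/8 (F(o, h) = (o/(-4))/2 = (o*(-¼))/2 = (-o/4)/2 = -o/8)
V = 12/7 (V = (-5 - 19)/((9 - 7) - 16) = -24/(2 - 16) = -24/(-14) = -24*(-1/14) = 12/7 ≈ 1.7143)
Q = -½ (Q = -4*(-⅛*(-1)) = -4/8 = -2*¼ = -½ ≈ -0.50000)
V*(N + Q) = 12*(53 - ½)/7 = (12/7)*(105/2) = 90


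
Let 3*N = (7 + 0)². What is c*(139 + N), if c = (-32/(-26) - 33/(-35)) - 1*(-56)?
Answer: 4111518/455 ≈ 9036.3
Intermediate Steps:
N = 49/3 (N = (7 + 0)²/3 = (⅓)*7² = (⅓)*49 = 49/3 ≈ 16.333)
c = 26469/455 (c = (-32*(-1/26) - 33*(-1/35)) + 56 = (16/13 + 33/35) + 56 = 989/455 + 56 = 26469/455 ≈ 58.174)
c*(139 + N) = 26469*(139 + 49/3)/455 = (26469/455)*(466/3) = 4111518/455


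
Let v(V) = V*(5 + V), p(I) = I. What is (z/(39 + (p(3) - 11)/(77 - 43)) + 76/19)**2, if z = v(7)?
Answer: 16516096/434281 ≈ 38.031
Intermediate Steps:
z = 84 (z = 7*(5 + 7) = 7*12 = 84)
(z/(39 + (p(3) - 11)/(77 - 43)) + 76/19)**2 = (84/(39 + (3 - 11)/(77 - 43)) + 76/19)**2 = (84/(39 - 8/34) + 76*(1/19))**2 = (84/(39 - 8*1/34) + 4)**2 = (84/(39 - 4/17) + 4)**2 = (84/(659/17) + 4)**2 = (84*(17/659) + 4)**2 = (1428/659 + 4)**2 = (4064/659)**2 = 16516096/434281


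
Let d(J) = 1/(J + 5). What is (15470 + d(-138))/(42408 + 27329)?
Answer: 2057509/9275021 ≈ 0.22183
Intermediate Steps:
d(J) = 1/(5 + J)
(15470 + d(-138))/(42408 + 27329) = (15470 + 1/(5 - 138))/(42408 + 27329) = (15470 + 1/(-133))/69737 = (15470 - 1/133)*(1/69737) = (2057509/133)*(1/69737) = 2057509/9275021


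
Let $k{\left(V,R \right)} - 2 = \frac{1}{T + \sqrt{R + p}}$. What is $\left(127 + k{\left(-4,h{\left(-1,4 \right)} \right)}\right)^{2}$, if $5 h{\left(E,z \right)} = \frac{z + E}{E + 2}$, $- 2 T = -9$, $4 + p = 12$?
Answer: $\frac{908845049}{54289} - \frac{241176 \sqrt{215}}{54289} \approx 16676.0$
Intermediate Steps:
$p = 8$ ($p = -4 + 12 = 8$)
$T = \frac{9}{2}$ ($T = \left(- \frac{1}{2}\right) \left(-9\right) = \frac{9}{2} \approx 4.5$)
$h{\left(E,z \right)} = \frac{E + z}{5 \left(2 + E\right)}$ ($h{\left(E,z \right)} = \frac{\left(z + E\right) \frac{1}{E + 2}}{5} = \frac{\left(E + z\right) \frac{1}{2 + E}}{5} = \frac{\frac{1}{2 + E} \left(E + z\right)}{5} = \frac{E + z}{5 \left(2 + E\right)}$)
$k{\left(V,R \right)} = 2 + \frac{1}{\frac{9}{2} + \sqrt{8 + R}}$ ($k{\left(V,R \right)} = 2 + \frac{1}{\frac{9}{2} + \sqrt{R + 8}} = 2 + \frac{1}{\frac{9}{2} + \sqrt{8 + R}}$)
$\left(127 + k{\left(-4,h{\left(-1,4 \right)} \right)}\right)^{2} = \left(127 + \frac{4 \left(5 + \sqrt{8 + \frac{-1 + 4}{5 \left(2 - 1\right)}}\right)}{9 + 2 \sqrt{8 + \frac{-1 + 4}{5 \left(2 - 1\right)}}}\right)^{2} = \left(127 + \frac{4 \left(5 + \sqrt{8 + \frac{1}{5} \cdot 1^{-1} \cdot 3}\right)}{9 + 2 \sqrt{8 + \frac{1}{5} \cdot 1^{-1} \cdot 3}}\right)^{2} = \left(127 + \frac{4 \left(5 + \sqrt{8 + \frac{1}{5} \cdot 1 \cdot 3}\right)}{9 + 2 \sqrt{8 + \frac{1}{5} \cdot 1 \cdot 3}}\right)^{2} = \left(127 + \frac{4 \left(5 + \sqrt{8 + \frac{3}{5}}\right)}{9 + 2 \sqrt{8 + \frac{3}{5}}}\right)^{2} = \left(127 + \frac{4 \left(5 + \sqrt{\frac{43}{5}}\right)}{9 + 2 \sqrt{\frac{43}{5}}}\right)^{2} = \left(127 + \frac{4 \left(5 + \frac{\sqrt{215}}{5}\right)}{9 + 2 \frac{\sqrt{215}}{5}}\right)^{2} = \left(127 + \frac{4 \left(5 + \frac{\sqrt{215}}{5}\right)}{9 + \frac{2 \sqrt{215}}{5}}\right)^{2}$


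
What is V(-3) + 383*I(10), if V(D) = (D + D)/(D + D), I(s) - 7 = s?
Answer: 6512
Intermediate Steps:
I(s) = 7 + s
V(D) = 1 (V(D) = (2*D)/((2*D)) = (2*D)*(1/(2*D)) = 1)
V(-3) + 383*I(10) = 1 + 383*(7 + 10) = 1 + 383*17 = 1 + 6511 = 6512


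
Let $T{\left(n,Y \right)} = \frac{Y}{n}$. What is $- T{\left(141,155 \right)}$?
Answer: $- \frac{155}{141} \approx -1.0993$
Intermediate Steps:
$- T{\left(141,155 \right)} = - \frac{155}{141}$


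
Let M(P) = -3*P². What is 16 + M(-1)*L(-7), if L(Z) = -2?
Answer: 22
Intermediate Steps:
16 + M(-1)*L(-7) = 16 - 3*(-1)²*(-2) = 16 - 3*1*(-2) = 16 - 3*(-2) = 16 + 6 = 22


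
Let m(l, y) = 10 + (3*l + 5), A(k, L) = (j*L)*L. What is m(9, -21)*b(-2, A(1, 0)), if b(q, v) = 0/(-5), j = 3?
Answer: 0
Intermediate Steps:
A(k, L) = 3*L**2 (A(k, L) = (3*L)*L = 3*L**2)
b(q, v) = 0 (b(q, v) = 0*(-1/5) = 0)
m(l, y) = 15 + 3*l (m(l, y) = 10 + (5 + 3*l) = 15 + 3*l)
m(9, -21)*b(-2, A(1, 0)) = (15 + 3*9)*0 = (15 + 27)*0 = 42*0 = 0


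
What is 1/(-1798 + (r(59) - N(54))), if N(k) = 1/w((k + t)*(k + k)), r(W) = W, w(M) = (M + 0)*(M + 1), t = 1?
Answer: -35289540/61368510061 ≈ -0.00057504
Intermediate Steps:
w(M) = M*(1 + M)
N(k) = 1/(2*k*(1 + k)*(1 + 2*k*(1 + k))) (N(k) = 1/(((k + 1)*(k + k))*(1 + (k + 1)*(k + k))) = 1/(((1 + k)*(2*k))*(1 + (1 + k)*(2*k))) = 1/((2*k*(1 + k))*(1 + 2*k*(1 + k))) = 1/(2*k*(1 + k)*(1 + 2*k*(1 + k))))
1/(-1798 + (r(59) - N(54))) = 1/(-1798 + (59 - 1/(2*54*(1 + 54)*(1 + 2*54*(1 + 54))))) = 1/(-1798 + (59 - 1/(2*54*55*(1 + 2*54*55)))) = 1/(-1798 + (59 - 1/(2*54*55*(1 + 5940)))) = 1/(-1798 + (59 - 1/(2*54*55*5941))) = 1/(-1798 + (59 - 1*1/35289540)) = 1/(-1798 + (59 - 1/35289540)) = 1/(-1798 + 2082082859/35289540) = 1/(-61368510061/35289540) = -35289540/61368510061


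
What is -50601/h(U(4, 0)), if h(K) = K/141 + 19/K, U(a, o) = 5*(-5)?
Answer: 178368525/3304 ≈ 53986.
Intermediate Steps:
U(a, o) = -25
h(K) = 19/K + K/141 (h(K) = K*(1/141) + 19/K = K/141 + 19/K = 19/K + K/141)
-50601/h(U(4, 0)) = -50601/(19/(-25) + (1/141)*(-25)) = -50601/(19*(-1/25) - 25/141) = -50601/(-19/25 - 25/141) = -50601/(-3304/3525) = -50601*(-3525/3304) = 178368525/3304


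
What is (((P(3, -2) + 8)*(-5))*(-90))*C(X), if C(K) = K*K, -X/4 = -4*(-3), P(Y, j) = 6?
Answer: 14515200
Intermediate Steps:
X = -48 (X = -(-16)*(-3) = -4*12 = -48)
C(K) = K**2
(((P(3, -2) + 8)*(-5))*(-90))*C(X) = (((6 + 8)*(-5))*(-90))*(-48)**2 = ((14*(-5))*(-90))*2304 = -70*(-90)*2304 = 6300*2304 = 14515200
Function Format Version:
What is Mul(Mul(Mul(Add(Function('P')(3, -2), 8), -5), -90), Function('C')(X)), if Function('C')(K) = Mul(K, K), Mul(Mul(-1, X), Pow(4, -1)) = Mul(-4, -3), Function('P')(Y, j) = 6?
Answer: 14515200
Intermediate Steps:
X = -48 (X = Mul(-4, Mul(-4, -3)) = Mul(-4, 12) = -48)
Function('C')(K) = Pow(K, 2)
Mul(Mul(Mul(Add(Function('P')(3, -2), 8), -5), -90), Function('C')(X)) = Mul(Mul(Mul(Add(6, 8), -5), -90), Pow(-48, 2)) = Mul(Mul(Mul(14, -5), -90), 2304) = Mul(Mul(-70, -90), 2304) = Mul(6300, 2304) = 14515200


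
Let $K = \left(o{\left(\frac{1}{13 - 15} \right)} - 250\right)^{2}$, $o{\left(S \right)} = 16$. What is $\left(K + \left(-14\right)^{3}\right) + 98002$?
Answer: $150014$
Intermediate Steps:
$K = 54756$ ($K = \left(16 - 250\right)^{2} = \left(-234\right)^{2} = 54756$)
$\left(K + \left(-14\right)^{3}\right) + 98002 = \left(54756 + \left(-14\right)^{3}\right) + 98002 = \left(54756 - 2744\right) + 98002 = 52012 + 98002 = 150014$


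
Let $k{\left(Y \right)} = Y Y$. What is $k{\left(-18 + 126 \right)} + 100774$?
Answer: $112438$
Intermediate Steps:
$k{\left(Y \right)} = Y^{2}$
$k{\left(-18 + 126 \right)} + 100774 = \left(-18 + 126\right)^{2} + 100774 = 108^{2} + 100774 = 11664 + 100774 = 112438$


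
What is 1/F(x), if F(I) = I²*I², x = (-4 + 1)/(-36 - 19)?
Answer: 9150625/81 ≈ 1.1297e+5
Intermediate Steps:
x = 3/55 (x = -3/(-55) = -3*(-1/55) = 3/55 ≈ 0.054545)
F(I) = I⁴
1/F(x) = 1/((3/55)⁴) = 1/(81/9150625) = 9150625/81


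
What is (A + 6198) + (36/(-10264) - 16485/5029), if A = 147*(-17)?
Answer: 47691081615/12904414 ≈ 3695.7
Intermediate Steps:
A = -2499
(A + 6198) + (36/(-10264) - 16485/5029) = (-2499 + 6198) + (36/(-10264) - 16485/5029) = 3699 + (36*(-1/10264) - 16485*1/5029) = 3699 + (-9/2566 - 16485/5029) = 3699 - 42345771/12904414 = 47691081615/12904414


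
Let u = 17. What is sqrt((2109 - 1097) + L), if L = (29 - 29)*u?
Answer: 2*sqrt(253) ≈ 31.812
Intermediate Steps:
L = 0 (L = (29 - 29)*17 = 0*17 = 0)
sqrt((2109 - 1097) + L) = sqrt((2109 - 1097) + 0) = sqrt(1012 + 0) = sqrt(1012) = 2*sqrt(253)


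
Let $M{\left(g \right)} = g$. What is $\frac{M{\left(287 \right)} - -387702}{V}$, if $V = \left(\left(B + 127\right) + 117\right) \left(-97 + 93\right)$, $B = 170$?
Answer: $- \frac{387989}{1656} \approx -234.29$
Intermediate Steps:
$V = -1656$ ($V = \left(\left(170 + 127\right) + 117\right) \left(-97 + 93\right) = \left(297 + 117\right) \left(-4\right) = 414 \left(-4\right) = -1656$)
$\frac{M{\left(287 \right)} - -387702}{V} = \frac{287 - -387702}{-1656} = \left(287 + 387702\right) \left(- \frac{1}{1656}\right) = 387989 \left(- \frac{1}{1656}\right) = - \frac{387989}{1656}$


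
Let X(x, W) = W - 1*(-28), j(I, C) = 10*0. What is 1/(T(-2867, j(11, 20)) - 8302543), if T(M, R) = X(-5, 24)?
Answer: -1/8302491 ≈ -1.2045e-7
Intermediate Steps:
j(I, C) = 0
X(x, W) = 28 + W (X(x, W) = W + 28 = 28 + W)
T(M, R) = 52 (T(M, R) = 28 + 24 = 52)
1/(T(-2867, j(11, 20)) - 8302543) = 1/(52 - 8302543) = 1/(-8302491) = -1/8302491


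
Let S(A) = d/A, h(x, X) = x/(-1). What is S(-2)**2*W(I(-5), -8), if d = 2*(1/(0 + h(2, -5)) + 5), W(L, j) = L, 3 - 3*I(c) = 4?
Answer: -27/4 ≈ -6.7500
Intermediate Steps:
h(x, X) = -x (h(x, X) = x*(-1) = -x)
I(c) = -1/3 (I(c) = 1 - 1/3*4 = 1 - 4/3 = -1/3)
d = 9 (d = 2*(1/(0 - 1*2) + 5) = 2*(1/(0 - 2) + 5) = 2*(1/(-2) + 5) = 2*(-1/2 + 5) = 2*(9/2) = 9)
S(A) = 9/A
S(-2)**2*W(I(-5), -8) = (9/(-2))**2*(-1/3) = (9*(-1/2))**2*(-1/3) = (-9/2)**2*(-1/3) = (81/4)*(-1/3) = -27/4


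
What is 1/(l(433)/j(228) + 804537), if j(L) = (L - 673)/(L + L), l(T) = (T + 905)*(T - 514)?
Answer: 445/407439333 ≈ 1.0922e-6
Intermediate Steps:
l(T) = (-514 + T)*(905 + T) (l(T) = (905 + T)*(-514 + T) = (-514 + T)*(905 + T))
j(L) = (-673 + L)/(2*L) (j(L) = (-673 + L)/((2*L)) = (-673 + L)*(1/(2*L)) = (-673 + L)/(2*L))
1/(l(433)/j(228) + 804537) = 1/((-465170 + 433**2 + 391*433)/(((1/2)*(-673 + 228)/228)) + 804537) = 1/((-465170 + 187489 + 169303)/(((1/2)*(1/228)*(-445))) + 804537) = 1/(-108378/(-445/456) + 804537) = 1/(-108378*(-456/445) + 804537) = 1/(49420368/445 + 804537) = 1/(407439333/445) = 445/407439333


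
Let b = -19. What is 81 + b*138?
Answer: -2541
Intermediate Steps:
81 + b*138 = 81 - 19*138 = 81 - 2622 = -2541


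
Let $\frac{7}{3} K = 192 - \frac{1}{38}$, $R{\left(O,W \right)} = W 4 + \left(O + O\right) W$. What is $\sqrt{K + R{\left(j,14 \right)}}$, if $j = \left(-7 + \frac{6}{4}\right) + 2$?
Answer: $\frac{\sqrt{2849658}}{266} \approx 6.3462$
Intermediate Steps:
$j = - \frac{7}{2}$ ($j = \left(-7 + 6 \cdot \frac{1}{4}\right) + 2 = \left(-7 + \frac{3}{2}\right) + 2 = - \frac{11}{2} + 2 = - \frac{7}{2} \approx -3.5$)
$R{\left(O,W \right)} = 4 W + 2 O W$
$K = \frac{21885}{266}$ ($K = \frac{3 \left(192 - \frac{1}{38}\right)}{7} = \frac{3}{7} \cdot \frac{7295}{38} = \frac{21885}{266} \approx 82.274$)
$\sqrt{K + R{\left(j,14 \right)}} = \sqrt{\frac{21885}{266} + 2 \cdot 14 \left(2 - \frac{7}{2}\right)} = \sqrt{\frac{21885}{266} + 2 \cdot 14 \left(- \frac{3}{2}\right)} = \sqrt{\frac{21885}{266} - 42} = \sqrt{\frac{10713}{266}} = \frac{\sqrt{2849658}}{266}$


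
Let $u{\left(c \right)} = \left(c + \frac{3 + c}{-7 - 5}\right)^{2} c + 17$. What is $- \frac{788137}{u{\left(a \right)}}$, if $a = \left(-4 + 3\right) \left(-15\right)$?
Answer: $- \frac{3152548}{11003} \approx -286.52$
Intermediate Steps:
$a = 15$ ($a = \left(-1\right) \left(-15\right) = 15$)
$u{\left(c \right)} = 17 + c \left(- \frac{1}{4} + \frac{11 c}{12}\right)^{2}$ ($u{\left(c \right)} = \left(c + \frac{3 + c}{-12}\right)^{2} c + 17 = \left(c + \left(3 + c\right) \left(- \frac{1}{12}\right)\right)^{2} c + 17 = \left(c - \left(\frac{1}{4} + \frac{c}{12}\right)\right)^{2} c + 17 = \left(- \frac{1}{4} + \frac{11 c}{12}\right)^{2} c + 17 = c \left(- \frac{1}{4} + \frac{11 c}{12}\right)^{2} + 17 = 17 + c \left(- \frac{1}{4} + \frac{11 c}{12}\right)^{2}$)
$- \frac{788137}{u{\left(a \right)}} = - \frac{788137}{17 + \frac{1}{144} \cdot 15 \left(-3 + 11 \cdot 15\right)^{2}} = - \frac{788137}{17 + \frac{1}{144} \cdot 15 \left(-3 + 165\right)^{2}} = - \frac{788137}{17 + \frac{1}{144} \cdot 15 \cdot 162^{2}} = - \frac{788137}{17 + \frac{1}{144} \cdot 15 \cdot 26244} = - \frac{788137}{17 + \frac{10935}{4}} = - \frac{788137}{\frac{11003}{4}} = \left(-788137\right) \frac{4}{11003} = - \frac{3152548}{11003}$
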